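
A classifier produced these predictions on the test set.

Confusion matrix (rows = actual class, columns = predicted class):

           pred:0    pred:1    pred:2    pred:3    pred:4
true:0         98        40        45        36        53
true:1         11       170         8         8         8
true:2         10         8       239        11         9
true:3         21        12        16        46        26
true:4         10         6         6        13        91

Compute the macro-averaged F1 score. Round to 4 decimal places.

0.6034

Per-class F1 score (2·TP/(2·TP+FP+FN)):
  0: TP=98, FP=11+10+21+10=52, FN=40+45+36+53=174 → 196/422 = 0.46445
  1: TP=170, FP=40+8+12+6=66, FN=11+8+8+8=35 → 340/441 = 0.77098
  2: TP=239, FP=45+8+16+6=75, FN=10+8+11+9=38 → 478/591 = 0.80880
  3: TP=46, FP=36+8+11+13=68, FN=21+12+16+26=75 → 92/235 = 0.39149
  4: TP=91, FP=53+8+9+26=96, FN=10+6+6+13=35 → 182/313 = 0.58147
Macro-F1 score = mean = (0.46445 + 0.77098 + 0.80880 + 0.39149 + 0.58147) / 5 = 0.6034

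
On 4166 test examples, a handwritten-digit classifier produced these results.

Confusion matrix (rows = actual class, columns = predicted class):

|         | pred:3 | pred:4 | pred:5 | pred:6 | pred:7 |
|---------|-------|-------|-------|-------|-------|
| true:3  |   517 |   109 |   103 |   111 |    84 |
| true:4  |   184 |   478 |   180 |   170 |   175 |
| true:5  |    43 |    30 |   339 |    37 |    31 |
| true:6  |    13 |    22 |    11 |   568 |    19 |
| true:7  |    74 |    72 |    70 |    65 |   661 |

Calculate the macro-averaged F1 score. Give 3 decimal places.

0.615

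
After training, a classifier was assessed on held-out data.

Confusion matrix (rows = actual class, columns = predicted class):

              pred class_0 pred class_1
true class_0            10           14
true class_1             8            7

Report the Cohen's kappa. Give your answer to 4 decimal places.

Observed agreement pₒ = trace/N = 17/39 = 0.43590
Expected agreement pₑ = Σ (rowᵢ·colᵢ)/N² = (24·18 + 15·21)/39² = 0.49112
κ = (pₒ − pₑ)/(1 − pₑ) = (0.43590 − 0.49112)/(1 − 0.49112) = -0.1085

-0.1085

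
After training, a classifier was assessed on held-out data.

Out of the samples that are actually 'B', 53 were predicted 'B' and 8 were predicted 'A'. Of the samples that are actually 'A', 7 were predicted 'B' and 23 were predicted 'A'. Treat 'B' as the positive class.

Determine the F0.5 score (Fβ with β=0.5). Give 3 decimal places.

0.880

Fβ = (1+β²)·TP / ((1+β²)·TP + β²·FN + FP), with β²=1/4
= 1.25·53 / (1.25·53 + 0.25·8 + 7) = 0.880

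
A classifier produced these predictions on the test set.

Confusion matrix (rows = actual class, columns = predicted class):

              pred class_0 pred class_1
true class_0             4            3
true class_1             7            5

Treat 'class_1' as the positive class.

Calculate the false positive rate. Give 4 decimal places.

FPR = FP/(FP+TN) = 3/(3+4) = 0.4286

0.4286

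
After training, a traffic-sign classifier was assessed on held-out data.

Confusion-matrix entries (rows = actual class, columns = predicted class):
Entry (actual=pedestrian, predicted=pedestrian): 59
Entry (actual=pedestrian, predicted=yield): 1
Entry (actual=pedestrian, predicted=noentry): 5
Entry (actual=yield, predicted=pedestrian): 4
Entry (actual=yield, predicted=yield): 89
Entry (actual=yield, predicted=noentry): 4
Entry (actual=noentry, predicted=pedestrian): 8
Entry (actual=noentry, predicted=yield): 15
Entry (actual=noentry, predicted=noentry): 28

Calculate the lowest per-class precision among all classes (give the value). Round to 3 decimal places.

0.757

Per-class precision (TP/(TP+FP)):
  pedestrian: TP=59, FP=4+8=12 → 59/71 = 0.8310
  yield: TP=89, FP=1+15=16 → 89/105 = 0.8476
  noentry: TP=28, FP=5+4=9 → 28/37 = 0.7568
Lowest is class 'noentry' with precision = 0.757.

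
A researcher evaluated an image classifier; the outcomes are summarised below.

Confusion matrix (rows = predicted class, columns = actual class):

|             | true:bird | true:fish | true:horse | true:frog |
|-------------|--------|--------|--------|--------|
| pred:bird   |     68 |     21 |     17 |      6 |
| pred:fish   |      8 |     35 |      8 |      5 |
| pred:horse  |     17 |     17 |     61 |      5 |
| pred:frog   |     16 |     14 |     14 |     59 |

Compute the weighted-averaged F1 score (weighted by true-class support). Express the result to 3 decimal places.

Per-class F1 score (2·TP/(2·TP+FP+FN)):
  bird: TP=68, FP=21+17+6=44, FN=8+17+16=41 → 136/221 = 0.6154
  fish: TP=35, FP=8+8+5=21, FN=21+17+14=52 → 70/143 = 0.4895
  horse: TP=61, FP=17+17+5=39, FN=17+8+14=39 → 122/200 = 0.6100
  frog: TP=59, FP=16+14+14=44, FN=6+5+5=16 → 118/178 = 0.6629
Weighted-F1 score = Σ (supportᵢ/N)·F1 scoreᵢ with N=371: (109/371)·0.6154 + (87/371)·0.4895 + (100/371)·0.6100 + (75/371)·0.6629 = 0.594

0.594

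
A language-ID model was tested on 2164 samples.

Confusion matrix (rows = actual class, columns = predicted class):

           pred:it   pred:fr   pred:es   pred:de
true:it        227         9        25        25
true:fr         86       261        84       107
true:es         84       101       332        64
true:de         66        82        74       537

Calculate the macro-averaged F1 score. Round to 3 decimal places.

Per-class F1 score (2·TP/(2·TP+FP+FN)):
  it: TP=227, FP=86+84+66=236, FN=9+25+25=59 → 454/749 = 0.6061
  fr: TP=261, FP=9+101+82=192, FN=86+84+107=277 → 522/991 = 0.5267
  es: TP=332, FP=25+84+74=183, FN=84+101+64=249 → 664/1096 = 0.6058
  de: TP=537, FP=25+107+64=196, FN=66+82+74=222 → 1074/1492 = 0.7198
Macro-F1 score = mean = (0.6061 + 0.5267 + 0.6058 + 0.7198) / 4 = 0.615

0.615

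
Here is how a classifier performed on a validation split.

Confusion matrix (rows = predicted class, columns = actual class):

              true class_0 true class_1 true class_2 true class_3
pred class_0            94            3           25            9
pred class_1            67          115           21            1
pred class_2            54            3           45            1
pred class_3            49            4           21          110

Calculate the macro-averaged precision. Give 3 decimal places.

Per-class precision (TP/(TP+FP)):
  class_0: TP=94, FP=3+25+9=37 → 94/131 = 0.7176
  class_1: TP=115, FP=67+21+1=89 → 115/204 = 0.5637
  class_2: TP=45, FP=54+3+1=58 → 45/103 = 0.4369
  class_3: TP=110, FP=49+4+21=74 → 110/184 = 0.5978
Macro-precision = mean = (0.7176 + 0.5637 + 0.4369 + 0.5978) / 4 = 0.579

0.579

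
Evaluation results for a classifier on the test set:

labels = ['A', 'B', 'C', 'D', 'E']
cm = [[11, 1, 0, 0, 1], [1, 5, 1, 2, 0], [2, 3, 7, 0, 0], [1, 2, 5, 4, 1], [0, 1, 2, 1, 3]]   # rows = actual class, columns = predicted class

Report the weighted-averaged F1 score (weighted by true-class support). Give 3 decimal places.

0.545

Per-class F1 score (2·TP/(2·TP+FP+FN)):
  A: TP=11, FP=1+2+1+0=4, FN=1+0+0+1=2 → 22/28 = 0.7857
  B: TP=5, FP=1+3+2+1=7, FN=1+1+2+0=4 → 10/21 = 0.4762
  C: TP=7, FP=0+1+5+2=8, FN=2+3+0+0=5 → 14/27 = 0.5185
  D: TP=4, FP=0+2+0+1=3, FN=1+2+5+1=9 → 8/20 = 0.4000
  E: TP=3, FP=1+0+0+1=2, FN=0+1+2+1=4 → 6/12 = 0.5000
Weighted-F1 score = Σ (supportᵢ/N)·F1 scoreᵢ with N=54: (13/54)·0.7857 + (9/54)·0.4762 + (12/54)·0.5185 + (13/54)·0.4000 + (7/54)·0.5000 = 0.545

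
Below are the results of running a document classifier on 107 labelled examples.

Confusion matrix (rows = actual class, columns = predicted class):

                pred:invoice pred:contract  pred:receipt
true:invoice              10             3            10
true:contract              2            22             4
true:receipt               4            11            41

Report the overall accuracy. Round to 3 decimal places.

0.682

Accuracy = trace / total = (10+22+41=73) / 107 = 73/107 = 0.682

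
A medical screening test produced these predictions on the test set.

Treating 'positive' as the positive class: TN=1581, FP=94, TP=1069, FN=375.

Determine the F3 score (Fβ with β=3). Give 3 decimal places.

Fβ = (1+β²)·TP / ((1+β²)·TP + β²·FN + FP), with β²=9
= 10·1069 / (10·1069 + 9·375 + 94) = 0.755

0.755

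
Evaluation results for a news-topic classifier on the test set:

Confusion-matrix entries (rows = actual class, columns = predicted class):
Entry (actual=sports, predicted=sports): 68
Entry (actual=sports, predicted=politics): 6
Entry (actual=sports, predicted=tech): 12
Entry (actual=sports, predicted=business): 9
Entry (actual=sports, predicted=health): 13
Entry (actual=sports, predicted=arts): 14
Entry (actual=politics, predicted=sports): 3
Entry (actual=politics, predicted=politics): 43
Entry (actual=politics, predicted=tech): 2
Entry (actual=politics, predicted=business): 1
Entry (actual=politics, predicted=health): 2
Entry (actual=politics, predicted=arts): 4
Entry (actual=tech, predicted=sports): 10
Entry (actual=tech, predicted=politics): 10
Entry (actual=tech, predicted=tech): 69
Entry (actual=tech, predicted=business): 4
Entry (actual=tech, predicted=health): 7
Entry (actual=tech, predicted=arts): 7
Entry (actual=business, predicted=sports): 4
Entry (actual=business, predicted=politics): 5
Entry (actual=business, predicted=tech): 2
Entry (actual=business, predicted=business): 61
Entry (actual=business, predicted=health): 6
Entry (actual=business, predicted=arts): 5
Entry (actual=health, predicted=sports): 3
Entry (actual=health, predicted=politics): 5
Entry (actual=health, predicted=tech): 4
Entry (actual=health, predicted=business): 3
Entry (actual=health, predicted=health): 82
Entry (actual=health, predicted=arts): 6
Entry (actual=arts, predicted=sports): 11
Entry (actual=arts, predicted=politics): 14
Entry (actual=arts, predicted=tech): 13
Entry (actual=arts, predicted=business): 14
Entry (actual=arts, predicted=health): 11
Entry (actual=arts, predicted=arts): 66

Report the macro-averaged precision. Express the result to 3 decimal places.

0.645

Per-class precision (TP/(TP+FP)):
  sports: TP=68, FP=3+10+4+3+11=31 → 68/99 = 0.6869
  politics: TP=43, FP=6+10+5+5+14=40 → 43/83 = 0.5181
  tech: TP=69, FP=12+2+2+4+13=33 → 69/102 = 0.6765
  business: TP=61, FP=9+1+4+3+14=31 → 61/92 = 0.6630
  health: TP=82, FP=13+2+7+6+11=39 → 82/121 = 0.6777
  arts: TP=66, FP=14+4+7+5+6=36 → 66/102 = 0.6471
Macro-precision = mean = (0.6869 + 0.5181 + 0.6765 + 0.6630 + 0.6777 + 0.6471) / 6 = 0.645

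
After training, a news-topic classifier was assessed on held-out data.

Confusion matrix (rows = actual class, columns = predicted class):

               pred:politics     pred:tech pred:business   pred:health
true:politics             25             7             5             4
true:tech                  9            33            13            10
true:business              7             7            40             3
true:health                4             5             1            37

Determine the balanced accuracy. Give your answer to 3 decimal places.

0.652

Balanced accuracy = mean of per-class recall.
  politics: recall = 25/41 = 0.6098
  tech: recall = 33/65 = 0.5077
  business: recall = 40/57 = 0.7018
  health: recall = 37/47 = 0.7872
Mean = (0.6098 + 0.5077 + 0.7018 + 0.7872) / 4 = 0.652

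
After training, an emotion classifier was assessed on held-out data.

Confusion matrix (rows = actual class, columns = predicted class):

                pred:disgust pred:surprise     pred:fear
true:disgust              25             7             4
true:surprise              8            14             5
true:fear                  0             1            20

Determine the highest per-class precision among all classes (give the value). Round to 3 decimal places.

Per-class precision (TP/(TP+FP)):
  disgust: TP=25, FP=8+0=8 → 25/33 = 0.7576
  surprise: TP=14, FP=7+1=8 → 14/22 = 0.6364
  fear: TP=20, FP=4+5=9 → 20/29 = 0.6897
Highest is class 'disgust' with precision = 0.758.

0.758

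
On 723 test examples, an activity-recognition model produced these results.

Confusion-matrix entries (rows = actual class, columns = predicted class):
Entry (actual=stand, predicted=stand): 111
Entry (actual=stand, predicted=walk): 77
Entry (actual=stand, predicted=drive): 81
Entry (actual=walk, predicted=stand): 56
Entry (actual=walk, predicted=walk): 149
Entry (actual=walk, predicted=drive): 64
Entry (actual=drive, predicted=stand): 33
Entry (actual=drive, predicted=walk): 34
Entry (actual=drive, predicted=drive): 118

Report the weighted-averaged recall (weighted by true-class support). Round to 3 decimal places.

Per-class recall (TP/(TP+FN)):
  stand: TP=111, FN=77+81=158 → 111/269 = 0.4126
  walk: TP=149, FN=56+64=120 → 149/269 = 0.5539
  drive: TP=118, FN=33+34=67 → 118/185 = 0.6378
Weighted-recall = Σ (supportᵢ/N)·recallᵢ with N=723: (269/723)·0.4126 + (269/723)·0.5539 + (185/723)·0.6378 = 0.523

0.523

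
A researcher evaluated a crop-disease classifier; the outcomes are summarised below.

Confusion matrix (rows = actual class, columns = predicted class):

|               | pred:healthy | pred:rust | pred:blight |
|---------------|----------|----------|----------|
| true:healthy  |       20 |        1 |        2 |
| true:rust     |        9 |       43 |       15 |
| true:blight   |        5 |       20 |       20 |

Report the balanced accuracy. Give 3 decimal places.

Balanced accuracy = mean of per-class recall.
  healthy: recall = 20/23 = 0.8696
  rust: recall = 43/67 = 0.6418
  blight: recall = 20/45 = 0.4444
Mean = (0.8696 + 0.6418 + 0.4444) / 3 = 0.652

0.652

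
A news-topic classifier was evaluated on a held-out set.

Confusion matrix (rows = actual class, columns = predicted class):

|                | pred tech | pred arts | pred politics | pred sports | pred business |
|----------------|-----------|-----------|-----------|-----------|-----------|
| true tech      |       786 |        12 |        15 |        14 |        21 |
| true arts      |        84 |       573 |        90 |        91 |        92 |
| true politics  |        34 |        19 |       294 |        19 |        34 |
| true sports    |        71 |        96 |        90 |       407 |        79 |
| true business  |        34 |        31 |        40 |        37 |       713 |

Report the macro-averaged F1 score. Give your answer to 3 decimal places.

Per-class F1 score (2·TP/(2·TP+FP+FN)):
  tech: TP=786, FP=84+34+71+34=223, FN=12+15+14+21=62 → 1572/1857 = 0.8465
  arts: TP=573, FP=12+19+96+31=158, FN=84+90+91+92=357 → 1146/1661 = 0.6899
  politics: TP=294, FP=15+90+90+40=235, FN=34+19+19+34=106 → 588/929 = 0.6329
  sports: TP=407, FP=14+91+19+37=161, FN=71+96+90+79=336 → 814/1311 = 0.6209
  business: TP=713, FP=21+92+34+79=226, FN=34+31+40+37=142 → 1426/1794 = 0.7949
Macro-F1 score = mean = (0.8465 + 0.6899 + 0.6329 + 0.6209 + 0.7949) / 5 = 0.717

0.717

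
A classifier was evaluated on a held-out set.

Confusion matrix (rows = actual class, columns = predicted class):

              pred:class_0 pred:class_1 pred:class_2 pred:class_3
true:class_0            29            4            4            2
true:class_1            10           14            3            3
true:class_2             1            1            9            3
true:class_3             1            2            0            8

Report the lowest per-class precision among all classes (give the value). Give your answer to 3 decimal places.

Per-class precision (TP/(TP+FP)):
  class_0: TP=29, FP=10+1+1=12 → 29/41 = 0.7073
  class_1: TP=14, FP=4+1+2=7 → 14/21 = 0.6667
  class_2: TP=9, FP=4+3+0=7 → 9/16 = 0.5625
  class_3: TP=8, FP=2+3+3=8 → 8/16 = 0.5000
Lowest is class 'class_3' with precision = 0.500.

0.500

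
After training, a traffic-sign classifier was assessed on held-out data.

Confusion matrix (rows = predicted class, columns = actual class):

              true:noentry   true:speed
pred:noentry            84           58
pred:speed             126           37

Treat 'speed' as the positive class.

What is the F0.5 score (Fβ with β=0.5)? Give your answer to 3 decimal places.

0.248

Fβ = (1+β²)·TP / ((1+β²)·TP + β²·FN + FP), with β²=1/4
= 1.25·37 / (1.25·37 + 0.25·58 + 126) = 0.248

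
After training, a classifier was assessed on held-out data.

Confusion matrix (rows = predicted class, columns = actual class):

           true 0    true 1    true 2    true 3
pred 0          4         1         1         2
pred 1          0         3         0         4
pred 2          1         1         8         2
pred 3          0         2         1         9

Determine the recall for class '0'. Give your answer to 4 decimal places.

0.8000

recall = TP/(TP+FN).
0: TP=4, FN=0+1+0=1 → 4/5 = 0.80000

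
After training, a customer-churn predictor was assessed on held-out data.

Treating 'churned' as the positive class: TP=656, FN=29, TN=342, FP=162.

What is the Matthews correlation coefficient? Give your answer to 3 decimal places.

MCC = (TP·TN − FP·FN) / √((TP+FP)(TP+FN)(TN+FP)(TN+FN))
Numerator = 656·342 − 162·29 = 219654
Denominator = √(818·685·504·371) = √104772744720 = 323686.1825
MCC = 219654 / 323686.1825 = 0.679

0.679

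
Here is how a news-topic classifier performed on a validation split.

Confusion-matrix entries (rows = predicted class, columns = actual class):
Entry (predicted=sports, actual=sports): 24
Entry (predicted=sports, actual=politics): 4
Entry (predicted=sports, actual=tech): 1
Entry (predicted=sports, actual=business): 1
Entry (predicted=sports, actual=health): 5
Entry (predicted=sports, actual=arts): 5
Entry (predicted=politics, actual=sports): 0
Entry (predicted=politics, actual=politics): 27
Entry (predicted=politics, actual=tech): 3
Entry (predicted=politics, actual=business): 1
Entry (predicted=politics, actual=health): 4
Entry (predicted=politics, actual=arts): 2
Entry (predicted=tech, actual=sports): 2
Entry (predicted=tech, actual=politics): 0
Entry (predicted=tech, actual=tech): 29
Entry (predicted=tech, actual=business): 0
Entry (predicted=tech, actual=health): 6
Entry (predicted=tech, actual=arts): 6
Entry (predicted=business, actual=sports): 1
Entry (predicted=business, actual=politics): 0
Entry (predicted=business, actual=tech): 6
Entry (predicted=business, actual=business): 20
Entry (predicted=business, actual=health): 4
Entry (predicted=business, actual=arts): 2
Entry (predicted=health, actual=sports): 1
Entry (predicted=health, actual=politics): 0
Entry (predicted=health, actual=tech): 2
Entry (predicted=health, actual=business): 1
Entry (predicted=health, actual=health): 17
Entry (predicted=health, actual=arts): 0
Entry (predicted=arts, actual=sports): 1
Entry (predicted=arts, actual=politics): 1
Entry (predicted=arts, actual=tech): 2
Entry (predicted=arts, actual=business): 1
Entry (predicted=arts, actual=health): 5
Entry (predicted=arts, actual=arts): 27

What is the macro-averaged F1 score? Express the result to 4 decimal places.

0.6811

Per-class F1 score (2·TP/(2·TP+FP+FN)):
  sports: TP=24, FP=4+1+1+5+5=16, FN=0+2+1+1+1=5 → 48/69 = 0.69565
  politics: TP=27, FP=0+3+1+4+2=10, FN=4+0+0+0+1=5 → 54/69 = 0.78261
  tech: TP=29, FP=2+0+0+6+6=14, FN=1+3+6+2+2=14 → 58/86 = 0.67442
  business: TP=20, FP=1+0+6+4+2=13, FN=1+1+0+1+1=4 → 40/57 = 0.70175
  health: TP=17, FP=1+0+2+1+0=4, FN=5+4+6+4+5=24 → 34/62 = 0.54839
  arts: TP=27, FP=1+1+2+1+5=10, FN=5+2+6+2+0=15 → 54/79 = 0.68354
Macro-F1 score = mean = (0.69565 + 0.78261 + 0.67442 + 0.70175 + 0.54839 + 0.68354) / 6 = 0.6811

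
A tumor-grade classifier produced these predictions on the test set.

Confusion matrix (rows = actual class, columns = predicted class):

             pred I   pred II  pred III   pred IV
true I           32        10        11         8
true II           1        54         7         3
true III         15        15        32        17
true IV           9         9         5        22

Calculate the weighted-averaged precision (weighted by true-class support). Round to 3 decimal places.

0.560

Per-class precision (TP/(TP+FP)):
  I: TP=32, FP=1+15+9=25 → 32/57 = 0.5614
  II: TP=54, FP=10+15+9=34 → 54/88 = 0.6136
  III: TP=32, FP=11+7+5=23 → 32/55 = 0.5818
  IV: TP=22, FP=8+3+17=28 → 22/50 = 0.4400
Weighted-precision = Σ (supportᵢ/N)·precisionᵢ with N=250: (61/250)·0.5614 + (65/250)·0.6136 + (79/250)·0.5818 + (45/250)·0.4400 = 0.560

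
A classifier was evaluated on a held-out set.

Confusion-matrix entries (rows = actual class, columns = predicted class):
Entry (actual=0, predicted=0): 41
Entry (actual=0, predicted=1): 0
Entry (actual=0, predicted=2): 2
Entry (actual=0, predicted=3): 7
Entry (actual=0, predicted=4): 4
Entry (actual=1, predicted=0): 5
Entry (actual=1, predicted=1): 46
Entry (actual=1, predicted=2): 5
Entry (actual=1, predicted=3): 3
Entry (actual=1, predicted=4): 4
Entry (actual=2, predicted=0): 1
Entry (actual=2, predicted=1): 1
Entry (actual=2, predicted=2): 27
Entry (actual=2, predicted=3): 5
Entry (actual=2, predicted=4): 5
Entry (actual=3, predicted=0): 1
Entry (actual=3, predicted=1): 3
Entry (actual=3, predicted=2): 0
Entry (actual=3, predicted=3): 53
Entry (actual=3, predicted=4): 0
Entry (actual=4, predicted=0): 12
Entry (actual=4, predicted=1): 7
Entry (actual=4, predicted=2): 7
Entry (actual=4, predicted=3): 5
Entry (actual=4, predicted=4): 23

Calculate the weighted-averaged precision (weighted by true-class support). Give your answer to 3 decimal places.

Per-class precision (TP/(TP+FP)):
  0: TP=41, FP=5+1+1+12=19 → 41/60 = 0.6833
  1: TP=46, FP=0+1+3+7=11 → 46/57 = 0.8070
  2: TP=27, FP=2+5+0+7=14 → 27/41 = 0.6585
  3: TP=53, FP=7+3+5+5=20 → 53/73 = 0.7260
  4: TP=23, FP=4+4+5+0=13 → 23/36 = 0.6389
Weighted-precision = Σ (supportᵢ/N)·precisionᵢ with N=267: (54/267)·0.6833 + (63/267)·0.8070 + (39/267)·0.6585 + (57/267)·0.7260 + (54/267)·0.6389 = 0.709

0.709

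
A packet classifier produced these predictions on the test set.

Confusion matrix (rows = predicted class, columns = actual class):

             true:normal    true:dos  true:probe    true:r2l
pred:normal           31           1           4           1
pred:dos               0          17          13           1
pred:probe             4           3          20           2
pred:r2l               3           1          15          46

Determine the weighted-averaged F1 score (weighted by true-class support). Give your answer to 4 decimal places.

0.6865

Per-class F1 score (2·TP/(2·TP+FP+FN)):
  normal: TP=31, FP=1+4+1=6, FN=0+4+3=7 → 62/75 = 0.82667
  dos: TP=17, FP=0+13+1=14, FN=1+3+1=5 → 34/53 = 0.64151
  probe: TP=20, FP=4+3+2=9, FN=4+13+15=32 → 40/81 = 0.49383
  r2l: TP=46, FP=3+1+15=19, FN=1+1+2=4 → 92/115 = 0.80000
Weighted-F1 score = Σ (supportᵢ/N)·F1 scoreᵢ with N=162: (38/162)·0.82667 + (22/162)·0.64151 + (52/162)·0.49383 + (50/162)·0.80000 = 0.6865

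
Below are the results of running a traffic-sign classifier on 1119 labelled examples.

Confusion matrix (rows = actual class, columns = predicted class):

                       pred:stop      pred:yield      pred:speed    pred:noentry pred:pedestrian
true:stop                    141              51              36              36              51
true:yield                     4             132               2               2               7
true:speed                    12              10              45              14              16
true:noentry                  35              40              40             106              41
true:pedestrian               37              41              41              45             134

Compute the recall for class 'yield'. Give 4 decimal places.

Take TP from the diagonal, FP from the rest of the 'yield' prediction marginal, FN from the rest of the 'yield' actual marginal.
recall = TP/(TP+FN).
yield: TP=132, FN=4+2+2+7=15 → 132/147 = 0.89796

0.8980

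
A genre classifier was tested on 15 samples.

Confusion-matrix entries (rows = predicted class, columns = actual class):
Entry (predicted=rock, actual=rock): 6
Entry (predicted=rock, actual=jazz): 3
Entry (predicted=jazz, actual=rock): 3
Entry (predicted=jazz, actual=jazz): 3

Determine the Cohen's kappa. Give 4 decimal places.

0.1667

Observed agreement pₒ = trace/N = 9/15 = 0.60000
Expected agreement pₑ = Σ (rowᵢ·colᵢ)/N² = (9·9 + 6·6)/15² = 0.52000
κ = (pₒ − pₑ)/(1 − pₑ) = (0.60000 − 0.52000)/(1 − 0.52000) = 0.1667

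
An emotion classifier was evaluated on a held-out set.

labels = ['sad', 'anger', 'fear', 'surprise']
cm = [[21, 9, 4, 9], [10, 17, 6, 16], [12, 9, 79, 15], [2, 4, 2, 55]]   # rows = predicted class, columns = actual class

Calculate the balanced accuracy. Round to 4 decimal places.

0.5874

Balanced accuracy = mean of per-class recall.
  sad: recall = 21/45 = 0.46667
  anger: recall = 17/39 = 0.43590
  fear: recall = 79/91 = 0.86813
  surprise: recall = 55/95 = 0.57895
Mean = (0.46667 + 0.43590 + 0.86813 + 0.57895) / 4 = 0.5874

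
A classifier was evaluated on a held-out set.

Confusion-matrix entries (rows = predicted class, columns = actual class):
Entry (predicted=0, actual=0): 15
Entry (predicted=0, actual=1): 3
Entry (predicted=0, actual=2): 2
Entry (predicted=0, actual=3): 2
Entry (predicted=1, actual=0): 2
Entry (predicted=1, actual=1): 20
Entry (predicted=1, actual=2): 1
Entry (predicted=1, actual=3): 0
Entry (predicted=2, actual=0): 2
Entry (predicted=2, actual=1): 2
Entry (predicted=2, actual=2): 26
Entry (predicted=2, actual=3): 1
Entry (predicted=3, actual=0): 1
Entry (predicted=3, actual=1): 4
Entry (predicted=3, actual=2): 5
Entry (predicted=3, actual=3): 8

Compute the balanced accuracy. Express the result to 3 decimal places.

0.733

Balanced accuracy = mean of per-class recall.
  0: recall = 15/20 = 0.7500
  1: recall = 20/29 = 0.6897
  2: recall = 26/34 = 0.7647
  3: recall = 8/11 = 0.7273
Mean = (0.7500 + 0.6897 + 0.7647 + 0.7273) / 4 = 0.733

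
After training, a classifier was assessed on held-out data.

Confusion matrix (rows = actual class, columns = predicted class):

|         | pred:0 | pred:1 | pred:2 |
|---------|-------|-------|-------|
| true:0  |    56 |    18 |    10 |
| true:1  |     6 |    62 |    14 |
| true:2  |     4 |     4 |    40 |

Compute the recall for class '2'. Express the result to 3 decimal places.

Treat '2' as positive and all other classes as negative.
recall = TP/(TP+FN).
2: TP=40, FN=4+4=8 → 40/48 = 0.8333

0.833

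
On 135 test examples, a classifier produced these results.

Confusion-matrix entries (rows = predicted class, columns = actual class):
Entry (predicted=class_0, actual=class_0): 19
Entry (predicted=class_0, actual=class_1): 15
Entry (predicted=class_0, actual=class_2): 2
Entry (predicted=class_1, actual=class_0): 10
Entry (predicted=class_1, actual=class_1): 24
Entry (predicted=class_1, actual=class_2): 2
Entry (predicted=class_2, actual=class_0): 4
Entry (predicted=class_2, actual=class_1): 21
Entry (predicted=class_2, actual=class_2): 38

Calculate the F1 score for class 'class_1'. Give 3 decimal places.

Take TP from the diagonal, FP from the rest of the 'class_1' prediction marginal, FN from the rest of the 'class_1' actual marginal.
F1 score = 2·TP/(2·TP+FP+FN).
class_1: TP=24, FP=10+2=12, FN=15+21=36 → 48/96 = 0.5000

0.500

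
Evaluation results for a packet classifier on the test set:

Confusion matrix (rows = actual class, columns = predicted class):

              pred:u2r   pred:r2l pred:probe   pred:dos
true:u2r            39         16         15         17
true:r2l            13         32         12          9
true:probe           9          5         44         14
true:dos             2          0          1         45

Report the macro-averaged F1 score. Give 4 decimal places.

Per-class F1 score (2·TP/(2·TP+FP+FN)):
  u2r: TP=39, FP=13+9+2=24, FN=16+15+17=48 → 78/150 = 0.52000
  r2l: TP=32, FP=16+5+0=21, FN=13+12+9=34 → 64/119 = 0.53782
  probe: TP=44, FP=15+12+1=28, FN=9+5+14=28 → 88/144 = 0.61111
  dos: TP=45, FP=17+9+14=40, FN=2+0+1=3 → 90/133 = 0.67669
Macro-F1 score = mean = (0.52000 + 0.53782 + 0.61111 + 0.67669) / 4 = 0.5864

0.5864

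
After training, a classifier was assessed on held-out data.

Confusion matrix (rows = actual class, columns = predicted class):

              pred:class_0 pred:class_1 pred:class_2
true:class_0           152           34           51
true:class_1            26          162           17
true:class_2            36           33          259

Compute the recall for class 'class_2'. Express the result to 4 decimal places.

recall = TP/(TP+FN).
class_2: TP=259, FN=36+33=69 → 259/328 = 0.78963

0.7896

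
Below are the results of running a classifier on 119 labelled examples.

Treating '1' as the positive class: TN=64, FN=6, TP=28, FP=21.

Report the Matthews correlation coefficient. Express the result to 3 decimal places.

0.529

MCC = (TP·TN − FP·FN) / √((TP+FP)(TP+FN)(TN+FP)(TN+FN))
Numerator = 28·64 − 21·6 = 1666
Denominator = √(49·34·85·70) = √9912700 = 3148.4441
MCC = 1666 / 3148.4441 = 0.529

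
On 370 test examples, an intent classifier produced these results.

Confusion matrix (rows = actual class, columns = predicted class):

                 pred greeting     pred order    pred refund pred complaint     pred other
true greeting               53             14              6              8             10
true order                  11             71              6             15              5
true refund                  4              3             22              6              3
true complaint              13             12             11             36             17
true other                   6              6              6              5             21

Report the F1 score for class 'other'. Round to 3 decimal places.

0.420

Treat 'other' as positive and all other classes as negative.
F1 score = 2·TP/(2·TP+FP+FN).
other: TP=21, FP=10+5+3+17=35, FN=6+6+6+5=23 → 42/100 = 0.4200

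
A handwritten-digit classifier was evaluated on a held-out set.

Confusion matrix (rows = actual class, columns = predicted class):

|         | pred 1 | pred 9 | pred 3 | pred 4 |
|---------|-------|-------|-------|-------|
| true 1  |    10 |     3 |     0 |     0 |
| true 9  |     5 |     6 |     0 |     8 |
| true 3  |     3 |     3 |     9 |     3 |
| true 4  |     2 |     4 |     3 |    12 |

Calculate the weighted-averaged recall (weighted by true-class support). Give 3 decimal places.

Per-class recall (TP/(TP+FN)):
  1: TP=10, FN=3+0+0=3 → 10/13 = 0.7692
  9: TP=6, FN=5+0+8=13 → 6/19 = 0.3158
  3: TP=9, FN=3+3+3=9 → 9/18 = 0.5000
  4: TP=12, FN=2+4+3=9 → 12/21 = 0.5714
Weighted-recall = Σ (supportᵢ/N)·recallᵢ with N=71: (13/71)·0.7692 + (19/71)·0.3158 + (18/71)·0.5000 + (21/71)·0.5714 = 0.521

0.521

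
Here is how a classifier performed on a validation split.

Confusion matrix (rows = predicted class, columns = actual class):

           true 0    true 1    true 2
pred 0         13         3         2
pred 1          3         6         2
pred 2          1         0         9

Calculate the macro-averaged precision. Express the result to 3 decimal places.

0.723

Per-class precision (TP/(TP+FP)):
  0: TP=13, FP=3+2=5 → 13/18 = 0.7222
  1: TP=6, FP=3+2=5 → 6/11 = 0.5455
  2: TP=9, FP=1+0=1 → 9/10 = 0.9000
Macro-precision = mean = (0.7222 + 0.5455 + 0.9000) / 3 = 0.723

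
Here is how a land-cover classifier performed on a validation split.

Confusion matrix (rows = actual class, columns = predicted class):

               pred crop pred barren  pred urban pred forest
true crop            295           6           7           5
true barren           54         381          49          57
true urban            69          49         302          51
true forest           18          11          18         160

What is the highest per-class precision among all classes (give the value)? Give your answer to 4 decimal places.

0.8523

Per-class precision (TP/(TP+FP)):
  crop: TP=295, FP=54+69+18=141 → 295/436 = 0.67661
  barren: TP=381, FP=6+49+11=66 → 381/447 = 0.85235
  urban: TP=302, FP=7+49+18=74 → 302/376 = 0.80319
  forest: TP=160, FP=5+57+51=113 → 160/273 = 0.58608
Highest is class 'barren' with precision = 0.8523.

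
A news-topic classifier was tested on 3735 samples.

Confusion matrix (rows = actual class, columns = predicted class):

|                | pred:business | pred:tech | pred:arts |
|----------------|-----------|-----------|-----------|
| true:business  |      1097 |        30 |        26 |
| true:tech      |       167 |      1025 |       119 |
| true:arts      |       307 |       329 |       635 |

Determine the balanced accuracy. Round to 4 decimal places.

0.7443

Balanced accuracy = mean of per-class recall.
  business: recall = 1097/1153 = 0.95143
  tech: recall = 1025/1311 = 0.78185
  arts: recall = 635/1271 = 0.49961
Mean = (0.95143 + 0.78185 + 0.49961) / 3 = 0.7443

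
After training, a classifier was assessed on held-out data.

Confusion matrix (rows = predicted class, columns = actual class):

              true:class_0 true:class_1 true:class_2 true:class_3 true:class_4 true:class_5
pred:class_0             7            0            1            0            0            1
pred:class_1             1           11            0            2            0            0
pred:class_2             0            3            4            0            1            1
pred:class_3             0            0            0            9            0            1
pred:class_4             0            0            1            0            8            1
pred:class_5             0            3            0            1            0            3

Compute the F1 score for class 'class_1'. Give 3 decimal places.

0.710

Treat 'class_1' as positive and all other classes as negative.
F1 score = 2·TP/(2·TP+FP+FN).
class_1: TP=11, FP=1+0+2+0+0=3, FN=0+3+0+0+3=6 → 22/31 = 0.7097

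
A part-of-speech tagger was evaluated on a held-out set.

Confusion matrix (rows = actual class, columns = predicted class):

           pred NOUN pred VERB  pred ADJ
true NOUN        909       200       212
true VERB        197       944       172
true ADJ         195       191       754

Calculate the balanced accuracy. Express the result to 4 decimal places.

0.6895

Balanced accuracy = mean of per-class recall.
  NOUN: recall = 909/1321 = 0.68812
  VERB: recall = 944/1313 = 0.71896
  ADJ: recall = 754/1140 = 0.66140
Mean = (0.68812 + 0.71896 + 0.66140) / 3 = 0.6895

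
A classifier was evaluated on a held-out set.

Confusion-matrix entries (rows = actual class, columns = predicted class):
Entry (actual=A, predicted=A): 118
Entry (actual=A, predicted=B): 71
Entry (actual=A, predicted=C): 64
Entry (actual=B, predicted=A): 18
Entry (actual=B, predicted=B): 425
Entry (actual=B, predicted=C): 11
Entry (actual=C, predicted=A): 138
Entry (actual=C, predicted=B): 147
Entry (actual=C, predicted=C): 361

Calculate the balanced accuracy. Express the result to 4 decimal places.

0.6538

Balanced accuracy = mean of per-class recall.
  A: recall = 118/253 = 0.46640
  B: recall = 425/454 = 0.93612
  C: recall = 361/646 = 0.55882
Mean = (0.46640 + 0.93612 + 0.55882) / 3 = 0.6538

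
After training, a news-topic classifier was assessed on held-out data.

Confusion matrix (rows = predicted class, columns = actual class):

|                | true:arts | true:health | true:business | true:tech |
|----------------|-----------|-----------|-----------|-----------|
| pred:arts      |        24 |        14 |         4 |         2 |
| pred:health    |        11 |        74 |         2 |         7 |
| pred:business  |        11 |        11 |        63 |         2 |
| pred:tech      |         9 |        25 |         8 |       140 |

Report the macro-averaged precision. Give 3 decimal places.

0.707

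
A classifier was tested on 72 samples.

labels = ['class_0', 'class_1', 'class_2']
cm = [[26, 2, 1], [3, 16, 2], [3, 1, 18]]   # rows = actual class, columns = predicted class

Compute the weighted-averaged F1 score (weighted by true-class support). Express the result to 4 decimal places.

0.8325

Per-class F1 score (2·TP/(2·TP+FP+FN)):
  class_0: TP=26, FP=3+3=6, FN=2+1=3 → 52/61 = 0.85246
  class_1: TP=16, FP=2+1=3, FN=3+2=5 → 32/40 = 0.80000
  class_2: TP=18, FP=1+2=3, FN=3+1=4 → 36/43 = 0.83721
Weighted-F1 score = Σ (supportᵢ/N)·F1 scoreᵢ with N=72: (29/72)·0.85246 + (21/72)·0.80000 + (22/72)·0.83721 = 0.8325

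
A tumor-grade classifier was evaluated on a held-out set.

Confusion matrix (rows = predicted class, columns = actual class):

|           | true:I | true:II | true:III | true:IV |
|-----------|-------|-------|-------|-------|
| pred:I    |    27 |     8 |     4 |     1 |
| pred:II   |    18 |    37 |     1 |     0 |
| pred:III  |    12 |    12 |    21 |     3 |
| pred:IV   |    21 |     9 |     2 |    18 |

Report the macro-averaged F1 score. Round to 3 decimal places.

0.529

Per-class F1 score (2·TP/(2·TP+FP+FN)):
  I: TP=27, FP=8+4+1=13, FN=18+12+21=51 → 54/118 = 0.4576
  II: TP=37, FP=18+1+0=19, FN=8+12+9=29 → 74/122 = 0.6066
  III: TP=21, FP=12+12+3=27, FN=4+1+2=7 → 42/76 = 0.5526
  IV: TP=18, FP=21+9+2=32, FN=1+0+3=4 → 36/72 = 0.5000
Macro-F1 score = mean = (0.4576 + 0.6066 + 0.5526 + 0.5000) / 4 = 0.529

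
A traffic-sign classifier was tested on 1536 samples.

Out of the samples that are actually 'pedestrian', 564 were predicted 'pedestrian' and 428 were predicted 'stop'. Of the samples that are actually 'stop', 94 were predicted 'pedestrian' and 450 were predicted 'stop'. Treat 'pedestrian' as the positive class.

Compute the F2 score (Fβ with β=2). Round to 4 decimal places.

0.6096

Fβ = (1+β²)·TP / ((1+β²)·TP + β²·FN + FP), with β²=4
= 5·564 / (5·564 + 4·428 + 94) = 0.6096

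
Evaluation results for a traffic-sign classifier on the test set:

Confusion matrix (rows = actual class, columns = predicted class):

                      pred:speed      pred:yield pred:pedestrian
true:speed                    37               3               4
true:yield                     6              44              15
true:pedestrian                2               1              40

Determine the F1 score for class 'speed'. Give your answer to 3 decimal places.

F1 score = 2·TP/(2·TP+FP+FN).
speed: TP=37, FP=6+2=8, FN=3+4=7 → 74/89 = 0.8315

0.831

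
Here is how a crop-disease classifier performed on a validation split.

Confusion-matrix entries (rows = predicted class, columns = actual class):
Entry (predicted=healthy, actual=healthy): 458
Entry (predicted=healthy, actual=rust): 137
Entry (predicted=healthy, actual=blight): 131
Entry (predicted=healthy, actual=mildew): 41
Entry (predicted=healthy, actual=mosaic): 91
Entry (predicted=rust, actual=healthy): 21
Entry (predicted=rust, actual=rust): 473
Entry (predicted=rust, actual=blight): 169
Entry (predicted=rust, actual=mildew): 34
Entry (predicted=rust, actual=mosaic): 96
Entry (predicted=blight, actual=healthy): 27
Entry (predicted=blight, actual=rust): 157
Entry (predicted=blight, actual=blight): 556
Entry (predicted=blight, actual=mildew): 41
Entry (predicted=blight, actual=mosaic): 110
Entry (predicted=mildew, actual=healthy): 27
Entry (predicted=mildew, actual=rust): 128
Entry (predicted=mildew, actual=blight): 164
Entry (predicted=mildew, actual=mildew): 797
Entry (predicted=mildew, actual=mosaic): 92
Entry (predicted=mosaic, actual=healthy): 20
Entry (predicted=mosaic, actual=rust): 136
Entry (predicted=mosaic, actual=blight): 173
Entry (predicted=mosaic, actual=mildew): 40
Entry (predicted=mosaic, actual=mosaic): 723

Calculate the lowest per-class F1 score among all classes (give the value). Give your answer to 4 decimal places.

0.5186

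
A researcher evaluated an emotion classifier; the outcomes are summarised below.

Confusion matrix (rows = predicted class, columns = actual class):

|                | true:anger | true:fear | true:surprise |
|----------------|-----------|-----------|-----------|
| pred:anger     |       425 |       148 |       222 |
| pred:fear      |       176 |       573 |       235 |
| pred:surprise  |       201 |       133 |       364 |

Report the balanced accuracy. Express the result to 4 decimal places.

Balanced accuracy = mean of per-class recall.
  anger: recall = 425/802 = 0.52993
  fear: recall = 573/854 = 0.67096
  surprise: recall = 364/821 = 0.44336
Mean = (0.52993 + 0.67096 + 0.44336) / 3 = 0.5481

0.5481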